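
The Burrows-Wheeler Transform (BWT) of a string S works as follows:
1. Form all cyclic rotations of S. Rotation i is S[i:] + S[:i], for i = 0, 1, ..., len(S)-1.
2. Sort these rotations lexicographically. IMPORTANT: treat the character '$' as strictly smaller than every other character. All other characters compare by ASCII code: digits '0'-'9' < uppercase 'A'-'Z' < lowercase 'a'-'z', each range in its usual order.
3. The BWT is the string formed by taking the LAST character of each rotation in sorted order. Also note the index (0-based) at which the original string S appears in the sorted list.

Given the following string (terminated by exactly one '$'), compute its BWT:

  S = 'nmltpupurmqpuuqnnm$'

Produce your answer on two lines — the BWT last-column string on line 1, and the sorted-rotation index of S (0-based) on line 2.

All 19 rotations (rotation i = S[i:]+S[:i]):
  rot[0] = nmltpupurmqpuuqnnm$
  rot[1] = mltpupurmqpuuqnnm$n
  rot[2] = ltpupurmqpuuqnnm$nm
  rot[3] = tpupurmqpuuqnnm$nml
  rot[4] = pupurmqpuuqnnm$nmlt
  rot[5] = upurmqpuuqnnm$nmltp
  rot[6] = purmqpuuqnnm$nmltpu
  rot[7] = urmqpuuqnnm$nmltpup
  rot[8] = rmqpuuqnnm$nmltpupu
  rot[9] = mqpuuqnnm$nmltpupur
  rot[10] = qpuuqnnm$nmltpupurm
  rot[11] = puuqnnm$nmltpupurmq
  rot[12] = uuqnnm$nmltpupurmqp
  rot[13] = uqnnm$nmltpupurmqpu
  rot[14] = qnnm$nmltpupurmqpuu
  rot[15] = nnm$nmltpupurmqpuuq
  rot[16] = nm$nmltpupurmqpuuqn
  rot[17] = m$nmltpupurmqpuuqnn
  rot[18] = $nmltpupurmqpuuqnnm
Sorted (with $ < everything):
  sorted[0] = $nmltpupurmqpuuqnnm  (last char: 'm')
  sorted[1] = ltpupurmqpuuqnnm$nm  (last char: 'm')
  sorted[2] = m$nmltpupurmqpuuqnn  (last char: 'n')
  sorted[3] = mltpupurmqpuuqnnm$n  (last char: 'n')
  sorted[4] = mqpuuqnnm$nmltpupur  (last char: 'r')
  sorted[5] = nm$nmltpupurmqpuuqn  (last char: 'n')
  sorted[6] = nmltpupurmqpuuqnnm$  (last char: '$')
  sorted[7] = nnm$nmltpupurmqpuuq  (last char: 'q')
  sorted[8] = pupurmqpuuqnnm$nmlt  (last char: 't')
  sorted[9] = purmqpuuqnnm$nmltpu  (last char: 'u')
  sorted[10] = puuqnnm$nmltpupurmq  (last char: 'q')
  sorted[11] = qnnm$nmltpupurmqpuu  (last char: 'u')
  sorted[12] = qpuuqnnm$nmltpupurm  (last char: 'm')
  sorted[13] = rmqpuuqnnm$nmltpupu  (last char: 'u')
  sorted[14] = tpupurmqpuuqnnm$nml  (last char: 'l')
  sorted[15] = upurmqpuuqnnm$nmltp  (last char: 'p')
  sorted[16] = uqnnm$nmltpupurmqpu  (last char: 'u')
  sorted[17] = urmqpuuqnnm$nmltpup  (last char: 'p')
  sorted[18] = uuqnnm$nmltpupurmqp  (last char: 'p')
Last column: mmnnrn$qtuqumulpupp
Original string S is at sorted index 6

Answer: mmnnrn$qtuqumulpupp
6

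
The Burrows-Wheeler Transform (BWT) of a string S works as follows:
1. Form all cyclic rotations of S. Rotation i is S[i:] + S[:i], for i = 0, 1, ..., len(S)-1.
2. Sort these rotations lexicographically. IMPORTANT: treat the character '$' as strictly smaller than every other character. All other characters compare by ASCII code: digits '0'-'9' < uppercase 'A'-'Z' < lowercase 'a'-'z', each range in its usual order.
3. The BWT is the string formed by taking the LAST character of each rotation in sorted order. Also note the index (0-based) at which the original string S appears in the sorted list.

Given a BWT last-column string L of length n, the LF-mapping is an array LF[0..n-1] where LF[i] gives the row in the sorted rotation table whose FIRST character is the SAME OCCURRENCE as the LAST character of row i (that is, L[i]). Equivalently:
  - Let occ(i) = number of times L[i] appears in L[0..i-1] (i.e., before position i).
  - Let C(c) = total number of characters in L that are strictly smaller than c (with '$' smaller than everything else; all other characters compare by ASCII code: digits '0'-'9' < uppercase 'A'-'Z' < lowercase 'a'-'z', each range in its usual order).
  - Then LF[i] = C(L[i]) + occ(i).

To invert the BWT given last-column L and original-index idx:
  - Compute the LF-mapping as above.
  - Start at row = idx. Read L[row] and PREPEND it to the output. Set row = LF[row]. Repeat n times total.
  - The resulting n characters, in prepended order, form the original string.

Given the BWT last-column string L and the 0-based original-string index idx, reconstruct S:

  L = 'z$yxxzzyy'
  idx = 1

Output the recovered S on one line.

Answer: xyxyzyzz$

Derivation:
LF mapping: 6 0 3 1 2 7 8 4 5
Walk LF starting at row 1, prepending L[row]:
  step 1: row=1, L[1]='$', prepend. Next row=LF[1]=0
  step 2: row=0, L[0]='z', prepend. Next row=LF[0]=6
  step 3: row=6, L[6]='z', prepend. Next row=LF[6]=8
  step 4: row=8, L[8]='y', prepend. Next row=LF[8]=5
  step 5: row=5, L[5]='z', prepend. Next row=LF[5]=7
  step 6: row=7, L[7]='y', prepend. Next row=LF[7]=4
  step 7: row=4, L[4]='x', prepend. Next row=LF[4]=2
  step 8: row=2, L[2]='y', prepend. Next row=LF[2]=3
  step 9: row=3, L[3]='x', prepend. Next row=LF[3]=1
Reversed output: xyxyzyzz$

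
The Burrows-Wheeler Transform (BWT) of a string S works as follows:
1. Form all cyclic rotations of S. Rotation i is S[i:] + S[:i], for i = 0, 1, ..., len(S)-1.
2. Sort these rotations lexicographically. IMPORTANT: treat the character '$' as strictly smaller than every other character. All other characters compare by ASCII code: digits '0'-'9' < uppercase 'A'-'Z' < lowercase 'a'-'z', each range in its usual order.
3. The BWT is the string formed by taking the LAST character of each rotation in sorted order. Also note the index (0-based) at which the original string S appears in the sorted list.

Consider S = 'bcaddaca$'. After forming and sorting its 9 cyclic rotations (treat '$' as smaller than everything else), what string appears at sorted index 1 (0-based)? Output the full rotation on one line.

Answer: a$bcaddac

Derivation:
All 9 rotations (rotation i = S[i:]+S[:i]):
  rot[0] = bcaddaca$
  rot[1] = caddaca$b
  rot[2] = addaca$bc
  rot[3] = ddaca$bca
  rot[4] = daca$bcad
  rot[5] = aca$bcadd
  rot[6] = ca$bcadda
  rot[7] = a$bcaddac
  rot[8] = $bcaddaca
Sorted (with $ < everything):
  sorted[0] = $bcaddaca
  sorted[1] = a$bcaddac
  sorted[2] = aca$bcadd
  sorted[3] = addaca$bc
  sorted[4] = bcaddaca$
  sorted[5] = ca$bcadda
  sorted[6] = caddaca$b
  sorted[7] = daca$bcad
  sorted[8] = ddaca$bca
sorted[1] = a$bcaddac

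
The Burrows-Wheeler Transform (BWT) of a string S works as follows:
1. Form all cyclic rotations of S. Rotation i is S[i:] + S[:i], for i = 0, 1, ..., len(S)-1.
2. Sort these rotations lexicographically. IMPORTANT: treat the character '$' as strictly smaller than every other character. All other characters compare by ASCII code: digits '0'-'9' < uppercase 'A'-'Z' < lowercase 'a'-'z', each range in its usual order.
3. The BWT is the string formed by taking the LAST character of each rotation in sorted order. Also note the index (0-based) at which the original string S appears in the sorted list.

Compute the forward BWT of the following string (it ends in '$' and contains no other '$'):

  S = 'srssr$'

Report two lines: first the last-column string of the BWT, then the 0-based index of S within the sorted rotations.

All 6 rotations (rotation i = S[i:]+S[:i]):
  rot[0] = srssr$
  rot[1] = rssr$s
  rot[2] = ssr$sr
  rot[3] = sr$srs
  rot[4] = r$srss
  rot[5] = $srssr
Sorted (with $ < everything):
  sorted[0] = $srssr  (last char: 'r')
  sorted[1] = r$srss  (last char: 's')
  sorted[2] = rssr$s  (last char: 's')
  sorted[3] = sr$srs  (last char: 's')
  sorted[4] = srssr$  (last char: '$')
  sorted[5] = ssr$sr  (last char: 'r')
Last column: rsss$r
Original string S is at sorted index 4

Answer: rsss$r
4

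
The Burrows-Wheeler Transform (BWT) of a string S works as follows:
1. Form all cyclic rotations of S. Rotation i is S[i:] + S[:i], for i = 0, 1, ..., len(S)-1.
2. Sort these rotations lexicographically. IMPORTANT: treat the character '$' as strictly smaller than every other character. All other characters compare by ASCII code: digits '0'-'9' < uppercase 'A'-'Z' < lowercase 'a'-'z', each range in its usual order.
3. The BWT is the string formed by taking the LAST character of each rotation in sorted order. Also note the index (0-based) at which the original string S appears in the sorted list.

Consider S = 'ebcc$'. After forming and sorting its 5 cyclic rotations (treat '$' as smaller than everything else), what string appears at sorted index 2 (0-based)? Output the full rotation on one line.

Answer: c$ebc

Derivation:
All 5 rotations (rotation i = S[i:]+S[:i]):
  rot[0] = ebcc$
  rot[1] = bcc$e
  rot[2] = cc$eb
  rot[3] = c$ebc
  rot[4] = $ebcc
Sorted (with $ < everything):
  sorted[0] = $ebcc
  sorted[1] = bcc$e
  sorted[2] = c$ebc
  sorted[3] = cc$eb
  sorted[4] = ebcc$
sorted[2] = c$ebc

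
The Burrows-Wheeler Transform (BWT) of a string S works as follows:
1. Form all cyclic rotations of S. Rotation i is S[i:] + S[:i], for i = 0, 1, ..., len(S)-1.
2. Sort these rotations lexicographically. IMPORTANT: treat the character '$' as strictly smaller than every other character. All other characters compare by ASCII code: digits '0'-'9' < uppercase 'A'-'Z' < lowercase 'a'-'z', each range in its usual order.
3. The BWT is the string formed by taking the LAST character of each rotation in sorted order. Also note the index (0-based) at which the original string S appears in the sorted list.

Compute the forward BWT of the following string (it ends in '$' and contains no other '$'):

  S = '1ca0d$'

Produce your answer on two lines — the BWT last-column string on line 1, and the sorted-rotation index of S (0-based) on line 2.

Answer: da$c10
2

Derivation:
All 6 rotations (rotation i = S[i:]+S[:i]):
  rot[0] = 1ca0d$
  rot[1] = ca0d$1
  rot[2] = a0d$1c
  rot[3] = 0d$1ca
  rot[4] = d$1ca0
  rot[5] = $1ca0d
Sorted (with $ < everything):
  sorted[0] = $1ca0d  (last char: 'd')
  sorted[1] = 0d$1ca  (last char: 'a')
  sorted[2] = 1ca0d$  (last char: '$')
  sorted[3] = a0d$1c  (last char: 'c')
  sorted[4] = ca0d$1  (last char: '1')
  sorted[5] = d$1ca0  (last char: '0')
Last column: da$c10
Original string S is at sorted index 2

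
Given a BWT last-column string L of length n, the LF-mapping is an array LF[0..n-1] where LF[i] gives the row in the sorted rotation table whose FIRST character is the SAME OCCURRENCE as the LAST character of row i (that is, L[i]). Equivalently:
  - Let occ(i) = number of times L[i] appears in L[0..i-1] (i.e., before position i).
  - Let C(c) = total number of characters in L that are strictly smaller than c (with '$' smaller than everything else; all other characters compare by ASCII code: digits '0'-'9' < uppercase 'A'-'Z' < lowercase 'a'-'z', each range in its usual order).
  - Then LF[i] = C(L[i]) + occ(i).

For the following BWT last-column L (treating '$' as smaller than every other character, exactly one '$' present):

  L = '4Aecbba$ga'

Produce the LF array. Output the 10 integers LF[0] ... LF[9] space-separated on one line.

Char counts: '$':1, '4':1, 'A':1, 'a':2, 'b':2, 'c':1, 'e':1, 'g':1
C (first-col start): C('$')=0, C('4')=1, C('A')=2, C('a')=3, C('b')=5, C('c')=7, C('e')=8, C('g')=9
L[0]='4': occ=0, LF[0]=C('4')+0=1+0=1
L[1]='A': occ=0, LF[1]=C('A')+0=2+0=2
L[2]='e': occ=0, LF[2]=C('e')+0=8+0=8
L[3]='c': occ=0, LF[3]=C('c')+0=7+0=7
L[4]='b': occ=0, LF[4]=C('b')+0=5+0=5
L[5]='b': occ=1, LF[5]=C('b')+1=5+1=6
L[6]='a': occ=0, LF[6]=C('a')+0=3+0=3
L[7]='$': occ=0, LF[7]=C('$')+0=0+0=0
L[8]='g': occ=0, LF[8]=C('g')+0=9+0=9
L[9]='a': occ=1, LF[9]=C('a')+1=3+1=4

Answer: 1 2 8 7 5 6 3 0 9 4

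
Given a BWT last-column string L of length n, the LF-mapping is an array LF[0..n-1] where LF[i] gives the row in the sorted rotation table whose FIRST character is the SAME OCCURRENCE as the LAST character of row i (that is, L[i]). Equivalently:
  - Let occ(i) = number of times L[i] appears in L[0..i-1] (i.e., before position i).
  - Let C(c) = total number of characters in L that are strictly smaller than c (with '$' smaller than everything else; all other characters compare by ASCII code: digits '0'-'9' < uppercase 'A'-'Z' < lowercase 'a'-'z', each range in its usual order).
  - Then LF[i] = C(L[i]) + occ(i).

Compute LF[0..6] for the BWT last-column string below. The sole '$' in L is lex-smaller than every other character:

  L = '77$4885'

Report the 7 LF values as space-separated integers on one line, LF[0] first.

Char counts: '$':1, '4':1, '5':1, '7':2, '8':2
C (first-col start): C('$')=0, C('4')=1, C('5')=2, C('7')=3, C('8')=5
L[0]='7': occ=0, LF[0]=C('7')+0=3+0=3
L[1]='7': occ=1, LF[1]=C('7')+1=3+1=4
L[2]='$': occ=0, LF[2]=C('$')+0=0+0=0
L[3]='4': occ=0, LF[3]=C('4')+0=1+0=1
L[4]='8': occ=0, LF[4]=C('8')+0=5+0=5
L[5]='8': occ=1, LF[5]=C('8')+1=5+1=6
L[6]='5': occ=0, LF[6]=C('5')+0=2+0=2

Answer: 3 4 0 1 5 6 2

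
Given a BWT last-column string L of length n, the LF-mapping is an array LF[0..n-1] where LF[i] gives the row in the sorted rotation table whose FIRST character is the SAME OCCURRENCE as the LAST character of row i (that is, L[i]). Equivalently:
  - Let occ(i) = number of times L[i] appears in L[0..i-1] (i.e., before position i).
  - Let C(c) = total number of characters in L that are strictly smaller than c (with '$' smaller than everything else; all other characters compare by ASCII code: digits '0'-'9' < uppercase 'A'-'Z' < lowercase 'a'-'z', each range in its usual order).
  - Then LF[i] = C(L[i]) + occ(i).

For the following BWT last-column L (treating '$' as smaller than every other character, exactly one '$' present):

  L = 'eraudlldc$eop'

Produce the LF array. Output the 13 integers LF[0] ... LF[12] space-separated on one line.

Char counts: '$':1, 'a':1, 'c':1, 'd':2, 'e':2, 'l':2, 'o':1, 'p':1, 'r':1, 'u':1
C (first-col start): C('$')=0, C('a')=1, C('c')=2, C('d')=3, C('e')=5, C('l')=7, C('o')=9, C('p')=10, C('r')=11, C('u')=12
L[0]='e': occ=0, LF[0]=C('e')+0=5+0=5
L[1]='r': occ=0, LF[1]=C('r')+0=11+0=11
L[2]='a': occ=0, LF[2]=C('a')+0=1+0=1
L[3]='u': occ=0, LF[3]=C('u')+0=12+0=12
L[4]='d': occ=0, LF[4]=C('d')+0=3+0=3
L[5]='l': occ=0, LF[5]=C('l')+0=7+0=7
L[6]='l': occ=1, LF[6]=C('l')+1=7+1=8
L[7]='d': occ=1, LF[7]=C('d')+1=3+1=4
L[8]='c': occ=0, LF[8]=C('c')+0=2+0=2
L[9]='$': occ=0, LF[9]=C('$')+0=0+0=0
L[10]='e': occ=1, LF[10]=C('e')+1=5+1=6
L[11]='o': occ=0, LF[11]=C('o')+0=9+0=9
L[12]='p': occ=0, LF[12]=C('p')+0=10+0=10

Answer: 5 11 1 12 3 7 8 4 2 0 6 9 10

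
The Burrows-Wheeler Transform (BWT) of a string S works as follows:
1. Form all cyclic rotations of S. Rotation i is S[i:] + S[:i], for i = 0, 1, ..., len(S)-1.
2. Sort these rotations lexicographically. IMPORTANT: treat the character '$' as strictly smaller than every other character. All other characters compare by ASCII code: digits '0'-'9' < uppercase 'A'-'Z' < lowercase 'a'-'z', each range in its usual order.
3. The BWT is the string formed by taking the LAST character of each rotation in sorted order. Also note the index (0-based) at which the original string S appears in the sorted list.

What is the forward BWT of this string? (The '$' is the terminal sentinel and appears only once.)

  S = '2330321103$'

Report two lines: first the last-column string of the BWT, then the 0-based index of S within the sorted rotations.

All 11 rotations (rotation i = S[i:]+S[:i]):
  rot[0] = 2330321103$
  rot[1] = 330321103$2
  rot[2] = 30321103$23
  rot[3] = 0321103$233
  rot[4] = 321103$2330
  rot[5] = 21103$23303
  rot[6] = 1103$233032
  rot[7] = 103$2330321
  rot[8] = 03$23303211
  rot[9] = 3$233032110
  rot[10] = $2330321103
Sorted (with $ < everything):
  sorted[0] = $2330321103  (last char: '3')
  sorted[1] = 03$23303211  (last char: '1')
  sorted[2] = 0321103$233  (last char: '3')
  sorted[3] = 103$2330321  (last char: '1')
  sorted[4] = 1103$233032  (last char: '2')
  sorted[5] = 21103$23303  (last char: '3')
  sorted[6] = 2330321103$  (last char: '$')
  sorted[7] = 3$233032110  (last char: '0')
  sorted[8] = 30321103$23  (last char: '3')
  sorted[9] = 321103$2330  (last char: '0')
  sorted[10] = 330321103$2  (last char: '2')
Last column: 313123$0302
Original string S is at sorted index 6

Answer: 313123$0302
6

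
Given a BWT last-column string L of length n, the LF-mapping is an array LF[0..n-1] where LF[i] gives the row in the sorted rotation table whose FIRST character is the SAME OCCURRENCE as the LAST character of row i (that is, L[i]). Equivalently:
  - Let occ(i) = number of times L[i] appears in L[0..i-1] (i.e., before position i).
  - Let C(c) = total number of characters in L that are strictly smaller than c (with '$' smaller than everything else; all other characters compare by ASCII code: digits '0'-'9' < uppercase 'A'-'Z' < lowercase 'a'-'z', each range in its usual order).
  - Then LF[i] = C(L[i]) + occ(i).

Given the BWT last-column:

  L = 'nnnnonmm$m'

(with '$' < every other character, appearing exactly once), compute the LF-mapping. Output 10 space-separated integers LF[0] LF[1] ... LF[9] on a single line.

Answer: 4 5 6 7 9 8 1 2 0 3

Derivation:
Char counts: '$':1, 'm':3, 'n':5, 'o':1
C (first-col start): C('$')=0, C('m')=1, C('n')=4, C('o')=9
L[0]='n': occ=0, LF[0]=C('n')+0=4+0=4
L[1]='n': occ=1, LF[1]=C('n')+1=4+1=5
L[2]='n': occ=2, LF[2]=C('n')+2=4+2=6
L[3]='n': occ=3, LF[3]=C('n')+3=4+3=7
L[4]='o': occ=0, LF[4]=C('o')+0=9+0=9
L[5]='n': occ=4, LF[5]=C('n')+4=4+4=8
L[6]='m': occ=0, LF[6]=C('m')+0=1+0=1
L[7]='m': occ=1, LF[7]=C('m')+1=1+1=2
L[8]='$': occ=0, LF[8]=C('$')+0=0+0=0
L[9]='m': occ=2, LF[9]=C('m')+2=1+2=3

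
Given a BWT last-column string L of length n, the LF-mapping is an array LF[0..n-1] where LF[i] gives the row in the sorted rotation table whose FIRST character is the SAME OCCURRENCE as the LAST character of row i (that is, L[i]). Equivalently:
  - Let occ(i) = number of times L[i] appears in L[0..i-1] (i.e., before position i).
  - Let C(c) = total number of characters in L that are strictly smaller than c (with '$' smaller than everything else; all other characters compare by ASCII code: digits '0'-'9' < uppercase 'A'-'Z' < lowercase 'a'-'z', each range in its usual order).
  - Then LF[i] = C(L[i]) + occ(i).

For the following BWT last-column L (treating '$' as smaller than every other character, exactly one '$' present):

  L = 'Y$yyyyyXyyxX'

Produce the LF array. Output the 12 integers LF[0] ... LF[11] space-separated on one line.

Char counts: '$':1, 'X':2, 'Y':1, 'x':1, 'y':7
C (first-col start): C('$')=0, C('X')=1, C('Y')=3, C('x')=4, C('y')=5
L[0]='Y': occ=0, LF[0]=C('Y')+0=3+0=3
L[1]='$': occ=0, LF[1]=C('$')+0=0+0=0
L[2]='y': occ=0, LF[2]=C('y')+0=5+0=5
L[3]='y': occ=1, LF[3]=C('y')+1=5+1=6
L[4]='y': occ=2, LF[4]=C('y')+2=5+2=7
L[5]='y': occ=3, LF[5]=C('y')+3=5+3=8
L[6]='y': occ=4, LF[6]=C('y')+4=5+4=9
L[7]='X': occ=0, LF[7]=C('X')+0=1+0=1
L[8]='y': occ=5, LF[8]=C('y')+5=5+5=10
L[9]='y': occ=6, LF[9]=C('y')+6=5+6=11
L[10]='x': occ=0, LF[10]=C('x')+0=4+0=4
L[11]='X': occ=1, LF[11]=C('X')+1=1+1=2

Answer: 3 0 5 6 7 8 9 1 10 11 4 2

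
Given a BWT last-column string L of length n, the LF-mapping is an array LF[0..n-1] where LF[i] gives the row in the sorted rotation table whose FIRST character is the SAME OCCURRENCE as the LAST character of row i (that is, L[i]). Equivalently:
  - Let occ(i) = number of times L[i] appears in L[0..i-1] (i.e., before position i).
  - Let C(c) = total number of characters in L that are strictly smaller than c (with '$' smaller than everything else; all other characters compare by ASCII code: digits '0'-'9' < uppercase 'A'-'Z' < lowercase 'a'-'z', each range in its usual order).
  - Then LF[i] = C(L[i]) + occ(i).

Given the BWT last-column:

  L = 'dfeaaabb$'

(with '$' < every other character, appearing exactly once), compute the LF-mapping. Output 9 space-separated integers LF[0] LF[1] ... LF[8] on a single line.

Char counts: '$':1, 'a':3, 'b':2, 'd':1, 'e':1, 'f':1
C (first-col start): C('$')=0, C('a')=1, C('b')=4, C('d')=6, C('e')=7, C('f')=8
L[0]='d': occ=0, LF[0]=C('d')+0=6+0=6
L[1]='f': occ=0, LF[1]=C('f')+0=8+0=8
L[2]='e': occ=0, LF[2]=C('e')+0=7+0=7
L[3]='a': occ=0, LF[3]=C('a')+0=1+0=1
L[4]='a': occ=1, LF[4]=C('a')+1=1+1=2
L[5]='a': occ=2, LF[5]=C('a')+2=1+2=3
L[6]='b': occ=0, LF[6]=C('b')+0=4+0=4
L[7]='b': occ=1, LF[7]=C('b')+1=4+1=5
L[8]='$': occ=0, LF[8]=C('$')+0=0+0=0

Answer: 6 8 7 1 2 3 4 5 0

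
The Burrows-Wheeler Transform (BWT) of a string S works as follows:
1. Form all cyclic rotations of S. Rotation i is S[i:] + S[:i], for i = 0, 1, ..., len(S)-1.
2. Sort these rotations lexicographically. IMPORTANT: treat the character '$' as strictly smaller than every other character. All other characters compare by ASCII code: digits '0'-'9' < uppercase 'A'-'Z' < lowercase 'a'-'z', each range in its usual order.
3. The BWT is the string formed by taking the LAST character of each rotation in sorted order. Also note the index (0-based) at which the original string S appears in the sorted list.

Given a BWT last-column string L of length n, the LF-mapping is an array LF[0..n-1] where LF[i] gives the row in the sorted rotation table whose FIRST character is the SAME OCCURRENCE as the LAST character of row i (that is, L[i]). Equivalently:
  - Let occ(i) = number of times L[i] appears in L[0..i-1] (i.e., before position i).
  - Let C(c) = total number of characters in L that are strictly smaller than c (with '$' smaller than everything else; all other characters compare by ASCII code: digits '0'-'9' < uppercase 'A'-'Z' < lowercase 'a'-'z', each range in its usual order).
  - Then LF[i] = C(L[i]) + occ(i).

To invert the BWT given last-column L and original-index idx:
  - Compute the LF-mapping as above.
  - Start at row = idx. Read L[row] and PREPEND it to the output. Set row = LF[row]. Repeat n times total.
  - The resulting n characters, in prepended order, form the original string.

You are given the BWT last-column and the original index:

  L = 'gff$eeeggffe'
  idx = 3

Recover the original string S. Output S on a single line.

Answer: efefeegfgfg$

Derivation:
LF mapping: 9 5 6 0 1 2 3 10 11 7 8 4
Walk LF starting at row 3, prepending L[row]:
  step 1: row=3, L[3]='$', prepend. Next row=LF[3]=0
  step 2: row=0, L[0]='g', prepend. Next row=LF[0]=9
  step 3: row=9, L[9]='f', prepend. Next row=LF[9]=7
  step 4: row=7, L[7]='g', prepend. Next row=LF[7]=10
  step 5: row=10, L[10]='f', prepend. Next row=LF[10]=8
  step 6: row=8, L[8]='g', prepend. Next row=LF[8]=11
  step 7: row=11, L[11]='e', prepend. Next row=LF[11]=4
  step 8: row=4, L[4]='e', prepend. Next row=LF[4]=1
  step 9: row=1, L[1]='f', prepend. Next row=LF[1]=5
  step 10: row=5, L[5]='e', prepend. Next row=LF[5]=2
  step 11: row=2, L[2]='f', prepend. Next row=LF[2]=6
  step 12: row=6, L[6]='e', prepend. Next row=LF[6]=3
Reversed output: efefeegfgfg$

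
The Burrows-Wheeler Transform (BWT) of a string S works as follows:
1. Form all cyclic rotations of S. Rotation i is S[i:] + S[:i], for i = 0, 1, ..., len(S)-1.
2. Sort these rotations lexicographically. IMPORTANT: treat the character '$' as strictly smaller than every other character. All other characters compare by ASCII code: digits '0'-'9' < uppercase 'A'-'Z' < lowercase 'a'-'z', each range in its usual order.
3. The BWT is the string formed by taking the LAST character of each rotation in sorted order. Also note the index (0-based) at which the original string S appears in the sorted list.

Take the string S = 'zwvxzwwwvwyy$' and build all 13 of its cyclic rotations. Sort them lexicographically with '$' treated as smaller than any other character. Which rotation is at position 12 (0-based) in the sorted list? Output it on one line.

All 13 rotations (rotation i = S[i:]+S[:i]):
  rot[0] = zwvxzwwwvwyy$
  rot[1] = wvxzwwwvwyy$z
  rot[2] = vxzwwwvwyy$zw
  rot[3] = xzwwwvwyy$zwv
  rot[4] = zwwwvwyy$zwvx
  rot[5] = wwwvwyy$zwvxz
  rot[6] = wwvwyy$zwvxzw
  rot[7] = wvwyy$zwvxzww
  rot[8] = vwyy$zwvxzwww
  rot[9] = wyy$zwvxzwwwv
  rot[10] = yy$zwvxzwwwvw
  rot[11] = y$zwvxzwwwvwy
  rot[12] = $zwvxzwwwvwyy
Sorted (with $ < everything):
  sorted[0] = $zwvxzwwwvwyy
  sorted[1] = vwyy$zwvxzwww
  sorted[2] = vxzwwwvwyy$zw
  sorted[3] = wvwyy$zwvxzww
  sorted[4] = wvxzwwwvwyy$z
  sorted[5] = wwvwyy$zwvxzw
  sorted[6] = wwwvwyy$zwvxz
  sorted[7] = wyy$zwvxzwwwv
  sorted[8] = xzwwwvwyy$zwv
  sorted[9] = y$zwvxzwwwvwy
  sorted[10] = yy$zwvxzwwwvw
  sorted[11] = zwvxzwwwvwyy$
  sorted[12] = zwwwvwyy$zwvx
sorted[12] = zwwwvwyy$zwvx

Answer: zwwwvwyy$zwvx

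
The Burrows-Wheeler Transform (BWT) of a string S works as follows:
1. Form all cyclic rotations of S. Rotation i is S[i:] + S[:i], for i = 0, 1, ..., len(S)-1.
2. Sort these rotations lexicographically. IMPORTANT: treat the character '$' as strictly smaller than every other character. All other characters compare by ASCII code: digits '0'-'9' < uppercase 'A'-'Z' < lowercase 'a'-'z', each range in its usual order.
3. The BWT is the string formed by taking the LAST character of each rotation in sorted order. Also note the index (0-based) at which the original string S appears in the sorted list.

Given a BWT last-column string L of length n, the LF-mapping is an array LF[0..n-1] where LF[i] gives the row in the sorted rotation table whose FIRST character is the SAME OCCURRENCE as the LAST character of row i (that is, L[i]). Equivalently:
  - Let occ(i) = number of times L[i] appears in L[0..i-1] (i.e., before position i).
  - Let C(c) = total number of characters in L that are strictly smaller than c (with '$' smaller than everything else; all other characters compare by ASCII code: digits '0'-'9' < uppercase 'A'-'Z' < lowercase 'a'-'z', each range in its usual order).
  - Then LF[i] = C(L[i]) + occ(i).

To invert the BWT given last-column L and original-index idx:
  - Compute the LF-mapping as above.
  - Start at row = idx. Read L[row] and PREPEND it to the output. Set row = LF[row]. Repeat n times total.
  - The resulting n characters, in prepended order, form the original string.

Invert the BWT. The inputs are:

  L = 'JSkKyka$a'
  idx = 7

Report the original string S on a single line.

LF mapping: 1 3 6 2 8 7 4 0 5
Walk LF starting at row 7, prepending L[row]:
  step 1: row=7, L[7]='$', prepend. Next row=LF[7]=0
  step 2: row=0, L[0]='J', prepend. Next row=LF[0]=1
  step 3: row=1, L[1]='S', prepend. Next row=LF[1]=3
  step 4: row=3, L[3]='K', prepend. Next row=LF[3]=2
  step 5: row=2, L[2]='k', prepend. Next row=LF[2]=6
  step 6: row=6, L[6]='a', prepend. Next row=LF[6]=4
  step 7: row=4, L[4]='y', prepend. Next row=LF[4]=8
  step 8: row=8, L[8]='a', prepend. Next row=LF[8]=5
  step 9: row=5, L[5]='k', prepend. Next row=LF[5]=7
Reversed output: kayakKSJ$

Answer: kayakKSJ$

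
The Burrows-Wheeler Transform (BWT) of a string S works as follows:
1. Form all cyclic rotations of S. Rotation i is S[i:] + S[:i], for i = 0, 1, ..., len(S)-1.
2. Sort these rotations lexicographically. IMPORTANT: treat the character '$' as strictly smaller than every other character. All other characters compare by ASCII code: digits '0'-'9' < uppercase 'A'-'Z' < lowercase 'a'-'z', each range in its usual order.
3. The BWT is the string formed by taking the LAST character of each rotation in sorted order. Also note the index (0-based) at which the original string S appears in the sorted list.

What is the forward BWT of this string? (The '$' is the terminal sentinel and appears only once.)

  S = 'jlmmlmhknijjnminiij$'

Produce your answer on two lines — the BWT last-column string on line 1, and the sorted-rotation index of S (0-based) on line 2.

Answer: jmninmii$jhmjlnmlikj
8

Derivation:
All 20 rotations (rotation i = S[i:]+S[:i]):
  rot[0] = jlmmlmhknijjnminiij$
  rot[1] = lmmlmhknijjnminiij$j
  rot[2] = mmlmhknijjnminiij$jl
  rot[3] = mlmhknijjnminiij$jlm
  rot[4] = lmhknijjnminiij$jlmm
  rot[5] = mhknijjnminiij$jlmml
  rot[6] = hknijjnminiij$jlmmlm
  rot[7] = knijjnminiij$jlmmlmh
  rot[8] = nijjnminiij$jlmmlmhk
  rot[9] = ijjnminiij$jlmmlmhkn
  rot[10] = jjnminiij$jlmmlmhkni
  rot[11] = jnminiij$jlmmlmhknij
  rot[12] = nminiij$jlmmlmhknijj
  rot[13] = miniij$jlmmlmhknijjn
  rot[14] = iniij$jlmmlmhknijjnm
  rot[15] = niij$jlmmlmhknijjnmi
  rot[16] = iij$jlmmlmhknijjnmin
  rot[17] = ij$jlmmlmhknijjnmini
  rot[18] = j$jlmmlmhknijjnminii
  rot[19] = $jlmmlmhknijjnminiij
Sorted (with $ < everything):
  sorted[0] = $jlmmlmhknijjnminiij  (last char: 'j')
  sorted[1] = hknijjnminiij$jlmmlm  (last char: 'm')
  sorted[2] = iij$jlmmlmhknijjnmin  (last char: 'n')
  sorted[3] = ij$jlmmlmhknijjnmini  (last char: 'i')
  sorted[4] = ijjnminiij$jlmmlmhkn  (last char: 'n')
  sorted[5] = iniij$jlmmlmhknijjnm  (last char: 'm')
  sorted[6] = j$jlmmlmhknijjnminii  (last char: 'i')
  sorted[7] = jjnminiij$jlmmlmhkni  (last char: 'i')
  sorted[8] = jlmmlmhknijjnminiij$  (last char: '$')
  sorted[9] = jnminiij$jlmmlmhknij  (last char: 'j')
  sorted[10] = knijjnminiij$jlmmlmh  (last char: 'h')
  sorted[11] = lmhknijjnminiij$jlmm  (last char: 'm')
  sorted[12] = lmmlmhknijjnminiij$j  (last char: 'j')
  sorted[13] = mhknijjnminiij$jlmml  (last char: 'l')
  sorted[14] = miniij$jlmmlmhknijjn  (last char: 'n')
  sorted[15] = mlmhknijjnminiij$jlm  (last char: 'm')
  sorted[16] = mmlmhknijjnminiij$jl  (last char: 'l')
  sorted[17] = niij$jlmmlmhknijjnmi  (last char: 'i')
  sorted[18] = nijjnminiij$jlmmlmhk  (last char: 'k')
  sorted[19] = nminiij$jlmmlmhknijj  (last char: 'j')
Last column: jmninmii$jhmjlnmlikj
Original string S is at sorted index 8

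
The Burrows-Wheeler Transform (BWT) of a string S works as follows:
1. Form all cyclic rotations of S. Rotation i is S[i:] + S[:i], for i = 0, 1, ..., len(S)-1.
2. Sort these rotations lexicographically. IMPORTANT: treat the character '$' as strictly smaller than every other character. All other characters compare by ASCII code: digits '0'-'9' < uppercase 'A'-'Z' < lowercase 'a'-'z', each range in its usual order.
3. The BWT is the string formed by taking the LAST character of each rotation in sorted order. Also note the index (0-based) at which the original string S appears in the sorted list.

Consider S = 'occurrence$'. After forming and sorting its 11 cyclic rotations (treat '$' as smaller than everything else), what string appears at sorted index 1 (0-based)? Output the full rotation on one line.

All 11 rotations (rotation i = S[i:]+S[:i]):
  rot[0] = occurrence$
  rot[1] = ccurrence$o
  rot[2] = currence$oc
  rot[3] = urrence$occ
  rot[4] = rrence$occu
  rot[5] = rence$occur
  rot[6] = ence$occurr
  rot[7] = nce$occurre
  rot[8] = ce$occurren
  rot[9] = e$occurrenc
  rot[10] = $occurrence
Sorted (with $ < everything):
  sorted[0] = $occurrence
  sorted[1] = ccurrence$o
  sorted[2] = ce$occurren
  sorted[3] = currence$oc
  sorted[4] = e$occurrenc
  sorted[5] = ence$occurr
  sorted[6] = nce$occurre
  sorted[7] = occurrence$
  sorted[8] = rence$occur
  sorted[9] = rrence$occu
  sorted[10] = urrence$occ
sorted[1] = ccurrence$o

Answer: ccurrence$o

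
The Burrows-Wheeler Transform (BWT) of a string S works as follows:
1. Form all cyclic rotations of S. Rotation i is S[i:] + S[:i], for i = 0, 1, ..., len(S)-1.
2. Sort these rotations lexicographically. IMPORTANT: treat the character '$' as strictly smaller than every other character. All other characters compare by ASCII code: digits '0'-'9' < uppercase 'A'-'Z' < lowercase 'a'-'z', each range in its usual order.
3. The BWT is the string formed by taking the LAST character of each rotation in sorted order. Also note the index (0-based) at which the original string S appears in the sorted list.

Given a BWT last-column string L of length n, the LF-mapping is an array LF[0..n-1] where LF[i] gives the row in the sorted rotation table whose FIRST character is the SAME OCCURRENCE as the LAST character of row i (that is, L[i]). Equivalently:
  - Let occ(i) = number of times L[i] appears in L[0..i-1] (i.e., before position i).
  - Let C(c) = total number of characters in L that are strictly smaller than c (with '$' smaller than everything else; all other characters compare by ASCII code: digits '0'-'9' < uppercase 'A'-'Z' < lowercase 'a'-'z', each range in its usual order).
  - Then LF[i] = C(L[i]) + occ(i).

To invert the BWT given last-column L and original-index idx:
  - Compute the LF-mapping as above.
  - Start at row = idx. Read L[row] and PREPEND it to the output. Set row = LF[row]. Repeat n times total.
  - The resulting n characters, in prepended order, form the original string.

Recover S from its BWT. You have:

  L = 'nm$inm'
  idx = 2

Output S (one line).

Answer: mimnn$

Derivation:
LF mapping: 4 2 0 1 5 3
Walk LF starting at row 2, prepending L[row]:
  step 1: row=2, L[2]='$', prepend. Next row=LF[2]=0
  step 2: row=0, L[0]='n', prepend. Next row=LF[0]=4
  step 3: row=4, L[4]='n', prepend. Next row=LF[4]=5
  step 4: row=5, L[5]='m', prepend. Next row=LF[5]=3
  step 5: row=3, L[3]='i', prepend. Next row=LF[3]=1
  step 6: row=1, L[1]='m', prepend. Next row=LF[1]=2
Reversed output: mimnn$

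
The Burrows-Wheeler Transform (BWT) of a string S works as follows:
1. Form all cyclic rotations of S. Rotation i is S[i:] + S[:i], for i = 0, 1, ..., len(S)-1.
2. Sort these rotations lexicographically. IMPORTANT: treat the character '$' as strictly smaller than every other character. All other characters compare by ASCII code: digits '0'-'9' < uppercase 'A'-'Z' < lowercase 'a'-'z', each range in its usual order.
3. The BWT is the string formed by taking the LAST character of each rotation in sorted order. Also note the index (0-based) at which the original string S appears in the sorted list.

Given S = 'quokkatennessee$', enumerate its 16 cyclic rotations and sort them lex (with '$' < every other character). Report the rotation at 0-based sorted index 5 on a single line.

All 16 rotations (rotation i = S[i:]+S[:i]):
  rot[0] = quokkatennessee$
  rot[1] = uokkatennessee$q
  rot[2] = okkatennessee$qu
  rot[3] = kkatennessee$quo
  rot[4] = katennessee$quok
  rot[5] = atennessee$quokk
  rot[6] = tennessee$quokka
  rot[7] = ennessee$quokkat
  rot[8] = nnessee$quokkate
  rot[9] = nessee$quokkaten
  rot[10] = essee$quokkatenn
  rot[11] = ssee$quokkatenne
  rot[12] = see$quokkatennes
  rot[13] = ee$quokkatenness
  rot[14] = e$quokkatennesse
  rot[15] = $quokkatennessee
Sorted (with $ < everything):
  sorted[0] = $quokkatennessee
  sorted[1] = atennessee$quokk
  sorted[2] = e$quokkatennesse
  sorted[3] = ee$quokkatenness
  sorted[4] = ennessee$quokkat
  sorted[5] = essee$quokkatenn
  sorted[6] = katennessee$quok
  sorted[7] = kkatennessee$quo
  sorted[8] = nessee$quokkaten
  sorted[9] = nnessee$quokkate
  sorted[10] = okkatennessee$qu
  sorted[11] = quokkatennessee$
  sorted[12] = see$quokkatennes
  sorted[13] = ssee$quokkatenne
  sorted[14] = tennessee$quokka
  sorted[15] = uokkatennessee$q
sorted[5] = essee$quokkatenn

Answer: essee$quokkatenn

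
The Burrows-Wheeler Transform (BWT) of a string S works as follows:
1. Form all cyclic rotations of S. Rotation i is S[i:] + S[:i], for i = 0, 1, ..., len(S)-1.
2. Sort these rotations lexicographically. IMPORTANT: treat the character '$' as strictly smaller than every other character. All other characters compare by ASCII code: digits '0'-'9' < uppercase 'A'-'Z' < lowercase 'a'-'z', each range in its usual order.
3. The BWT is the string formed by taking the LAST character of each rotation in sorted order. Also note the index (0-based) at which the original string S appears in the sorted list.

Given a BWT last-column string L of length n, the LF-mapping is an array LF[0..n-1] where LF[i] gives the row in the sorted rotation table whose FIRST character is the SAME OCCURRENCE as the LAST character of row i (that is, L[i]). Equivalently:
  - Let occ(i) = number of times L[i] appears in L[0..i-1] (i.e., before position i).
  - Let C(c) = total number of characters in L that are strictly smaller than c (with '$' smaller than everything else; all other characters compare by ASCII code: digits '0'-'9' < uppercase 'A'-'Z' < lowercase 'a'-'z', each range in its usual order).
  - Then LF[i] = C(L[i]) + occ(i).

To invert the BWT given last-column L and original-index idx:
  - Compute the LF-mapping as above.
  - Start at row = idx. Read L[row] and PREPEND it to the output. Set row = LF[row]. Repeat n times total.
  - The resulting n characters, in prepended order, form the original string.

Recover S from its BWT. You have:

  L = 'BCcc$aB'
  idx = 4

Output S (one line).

LF mapping: 1 3 5 6 0 4 2
Walk LF starting at row 4, prepending L[row]:
  step 1: row=4, L[4]='$', prepend. Next row=LF[4]=0
  step 2: row=0, L[0]='B', prepend. Next row=LF[0]=1
  step 3: row=1, L[1]='C', prepend. Next row=LF[1]=3
  step 4: row=3, L[3]='c', prepend. Next row=LF[3]=6
  step 5: row=6, L[6]='B', prepend. Next row=LF[6]=2
  step 6: row=2, L[2]='c', prepend. Next row=LF[2]=5
  step 7: row=5, L[5]='a', prepend. Next row=LF[5]=4
Reversed output: acBcCB$

Answer: acBcCB$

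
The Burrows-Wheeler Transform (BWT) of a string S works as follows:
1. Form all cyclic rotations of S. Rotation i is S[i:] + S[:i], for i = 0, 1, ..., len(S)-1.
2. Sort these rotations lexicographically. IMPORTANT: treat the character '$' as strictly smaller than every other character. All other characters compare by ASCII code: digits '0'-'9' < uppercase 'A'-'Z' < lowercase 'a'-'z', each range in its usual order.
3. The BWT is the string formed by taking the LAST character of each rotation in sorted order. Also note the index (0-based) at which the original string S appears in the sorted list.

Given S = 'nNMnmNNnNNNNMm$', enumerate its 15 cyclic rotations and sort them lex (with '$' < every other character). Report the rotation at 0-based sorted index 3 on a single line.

All 15 rotations (rotation i = S[i:]+S[:i]):
  rot[0] = nNMnmNNnNNNNMm$
  rot[1] = NMnmNNnNNNNMm$n
  rot[2] = MnmNNnNNNNMm$nN
  rot[3] = nmNNnNNNNMm$nNM
  rot[4] = mNNnNNNNMm$nNMn
  rot[5] = NNnNNNNMm$nNMnm
  rot[6] = NnNNNNMm$nNMnmN
  rot[7] = nNNNNMm$nNMnmNN
  rot[8] = NNNNMm$nNMnmNNn
  rot[9] = NNNMm$nNMnmNNnN
  rot[10] = NNMm$nNMnmNNnNN
  rot[11] = NMm$nNMnmNNnNNN
  rot[12] = Mm$nNMnmNNnNNNN
  rot[13] = m$nNMnmNNnNNNNM
  rot[14] = $nNMnmNNnNNNNMm
Sorted (with $ < everything):
  sorted[0] = $nNMnmNNnNNNNMm
  sorted[1] = Mm$nNMnmNNnNNNN
  sorted[2] = MnmNNnNNNNMm$nN
  sorted[3] = NMm$nNMnmNNnNNN
  sorted[4] = NMnmNNnNNNNMm$n
  sorted[5] = NNMm$nNMnmNNnNN
  sorted[6] = NNNMm$nNMnmNNnN
  sorted[7] = NNNNMm$nNMnmNNn
  sorted[8] = NNnNNNNMm$nNMnm
  sorted[9] = NnNNNNMm$nNMnmN
  sorted[10] = m$nNMnmNNnNNNNM
  sorted[11] = mNNnNNNNMm$nNMn
  sorted[12] = nNMnmNNnNNNNMm$
  sorted[13] = nNNNNMm$nNMnmNN
  sorted[14] = nmNNnNNNNMm$nNM
sorted[3] = NMm$nNMnmNNnNNN

Answer: NMm$nNMnmNNnNNN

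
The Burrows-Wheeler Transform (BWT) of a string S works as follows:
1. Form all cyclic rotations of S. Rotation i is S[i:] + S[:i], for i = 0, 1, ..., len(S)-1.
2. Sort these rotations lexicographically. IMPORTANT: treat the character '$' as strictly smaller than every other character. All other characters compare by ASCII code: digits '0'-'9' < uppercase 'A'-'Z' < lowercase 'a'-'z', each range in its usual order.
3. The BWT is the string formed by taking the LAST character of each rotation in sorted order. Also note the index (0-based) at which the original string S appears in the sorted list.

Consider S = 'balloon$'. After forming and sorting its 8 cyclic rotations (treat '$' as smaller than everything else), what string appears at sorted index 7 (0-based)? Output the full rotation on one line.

Answer: oon$ball

Derivation:
All 8 rotations (rotation i = S[i:]+S[:i]):
  rot[0] = balloon$
  rot[1] = alloon$b
  rot[2] = lloon$ba
  rot[3] = loon$bal
  rot[4] = oon$ball
  rot[5] = on$ballo
  rot[6] = n$balloo
  rot[7] = $balloon
Sorted (with $ < everything):
  sorted[0] = $balloon
  sorted[1] = alloon$b
  sorted[2] = balloon$
  sorted[3] = lloon$ba
  sorted[4] = loon$bal
  sorted[5] = n$balloo
  sorted[6] = on$ballo
  sorted[7] = oon$ball
sorted[7] = oon$ball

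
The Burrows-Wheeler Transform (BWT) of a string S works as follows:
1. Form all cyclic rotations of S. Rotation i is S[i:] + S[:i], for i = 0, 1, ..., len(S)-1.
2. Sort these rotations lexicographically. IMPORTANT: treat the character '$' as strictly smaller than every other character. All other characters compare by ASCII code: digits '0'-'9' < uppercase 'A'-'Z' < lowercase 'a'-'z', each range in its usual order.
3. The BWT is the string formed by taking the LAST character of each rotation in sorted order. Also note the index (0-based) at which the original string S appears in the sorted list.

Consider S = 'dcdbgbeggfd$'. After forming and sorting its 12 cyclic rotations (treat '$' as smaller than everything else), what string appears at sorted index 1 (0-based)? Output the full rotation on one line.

Answer: beggfd$dcdbg

Derivation:
All 12 rotations (rotation i = S[i:]+S[:i]):
  rot[0] = dcdbgbeggfd$
  rot[1] = cdbgbeggfd$d
  rot[2] = dbgbeggfd$dc
  rot[3] = bgbeggfd$dcd
  rot[4] = gbeggfd$dcdb
  rot[5] = beggfd$dcdbg
  rot[6] = eggfd$dcdbgb
  rot[7] = ggfd$dcdbgbe
  rot[8] = gfd$dcdbgbeg
  rot[9] = fd$dcdbgbegg
  rot[10] = d$dcdbgbeggf
  rot[11] = $dcdbgbeggfd
Sorted (with $ < everything):
  sorted[0] = $dcdbgbeggfd
  sorted[1] = beggfd$dcdbg
  sorted[2] = bgbeggfd$dcd
  sorted[3] = cdbgbeggfd$d
  sorted[4] = d$dcdbgbeggf
  sorted[5] = dbgbeggfd$dc
  sorted[6] = dcdbgbeggfd$
  sorted[7] = eggfd$dcdbgb
  sorted[8] = fd$dcdbgbegg
  sorted[9] = gbeggfd$dcdb
  sorted[10] = gfd$dcdbgbeg
  sorted[11] = ggfd$dcdbgbe
sorted[1] = beggfd$dcdbg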